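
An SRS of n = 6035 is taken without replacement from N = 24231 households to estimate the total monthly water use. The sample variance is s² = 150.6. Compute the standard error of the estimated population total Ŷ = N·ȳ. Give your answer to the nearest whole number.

Var(Ŷ) = N²·Var(ȳ) = N²·(1 − n/N)·s²/n.
f = 6035/24231 = 0.24906112; Var(ȳ) = 0.75093888·150.6/6035 = 0.018739254.
Var(Ŷ) = 24231² · 0.018739254 = 1.1002591 × 10^7.
SE(Ŷ) = √(1.1002591 × 10^7) = 3317.

3317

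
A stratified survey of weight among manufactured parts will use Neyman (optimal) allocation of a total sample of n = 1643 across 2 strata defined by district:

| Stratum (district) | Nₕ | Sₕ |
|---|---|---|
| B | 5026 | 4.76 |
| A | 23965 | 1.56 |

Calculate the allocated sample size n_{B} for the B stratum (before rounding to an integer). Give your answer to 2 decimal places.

Neyman allocation: nₕ = n·NₕSₕ / Σⱼ NⱼSⱼ.
Σ NⱼSⱼ = 5026·4.76 + 23965·1.56 = 61309.16.
n_{B} = 1643·5026·4.76 / 61309.16 = 641.12.

641.12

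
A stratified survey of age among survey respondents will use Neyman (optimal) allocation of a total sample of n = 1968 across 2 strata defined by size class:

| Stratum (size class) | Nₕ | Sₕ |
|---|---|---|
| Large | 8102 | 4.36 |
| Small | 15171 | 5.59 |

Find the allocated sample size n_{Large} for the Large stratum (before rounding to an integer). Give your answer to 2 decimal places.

578.70

Neyman allocation: nₕ = n·NₕSₕ / Σⱼ NⱼSⱼ.
Σ NⱼSⱼ = 8102·4.36 + 15171·5.59 = 120130.61.
n_{Large} = 1968·8102·4.36 / 120130.61 = 578.70.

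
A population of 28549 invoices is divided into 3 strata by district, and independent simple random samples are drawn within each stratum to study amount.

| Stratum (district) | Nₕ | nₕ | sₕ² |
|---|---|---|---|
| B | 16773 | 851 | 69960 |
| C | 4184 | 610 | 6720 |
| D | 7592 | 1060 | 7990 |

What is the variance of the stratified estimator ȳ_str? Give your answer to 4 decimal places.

27.5976

Var(ȳ_str) = Σₕ Wₕ²(1 − fₕ)sₕ²/nₕ with Wₕ = Nₕ/N, N = 28549.
B: Wₕ = 0.58751620; term = 0.58751620²·(1 − 0.05073630)·69960/851 = 26.93685.
C: Wₕ = 0.14655505; term = 0.14655505²·(1 − 0.14579350)·6720/610 = 0.20211747.
D: Wₕ = 0.26592875; term = 0.26592875²·(1 − 0.13962065)·7990/1060 = 0.45862897.
Sum = 27.597596.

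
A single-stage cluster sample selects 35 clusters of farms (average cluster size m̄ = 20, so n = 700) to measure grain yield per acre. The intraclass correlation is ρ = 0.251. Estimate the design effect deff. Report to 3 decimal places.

deff = 1 + (20 − 1)·0.251 = 1 + 4.769 = 5.769.

5.769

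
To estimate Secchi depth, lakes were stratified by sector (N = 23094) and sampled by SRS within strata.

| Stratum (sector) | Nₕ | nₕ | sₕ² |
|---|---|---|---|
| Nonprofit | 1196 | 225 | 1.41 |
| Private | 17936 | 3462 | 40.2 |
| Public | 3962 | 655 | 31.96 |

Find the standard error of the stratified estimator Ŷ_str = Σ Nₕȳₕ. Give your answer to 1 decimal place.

Var(Ŷ_str) = Σₕ Nₕ²(1 − fₕ)sₕ²/nₕ.
Nonprofit: 1196²·(1 − 225/1196)·1.41/225 = 7277.5803.
Private: 17936²·(1 − 3462/17936)·40.2/3462 = 3.0144852 × 10^6.
Public: 3962²·(1 − 655/3962)·31.96/655 = 639313.88.
Sum = 3.6610767 × 10^6.
SE = √(3.6610767 × 10^6) = 1913.4.

1913.4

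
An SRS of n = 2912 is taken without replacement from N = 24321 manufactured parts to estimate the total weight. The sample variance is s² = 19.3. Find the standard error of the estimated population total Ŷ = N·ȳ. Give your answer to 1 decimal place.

1857.7

Var(Ŷ) = N²·Var(ȳ) = N²·(1 − n/N)·s²/n.
f = 2912/24321 = 0.11973192; Var(ȳ) = 0.88026808·19.3/2912 = 0.0058341944.
Var(Ŷ) = 24321² · 0.0058341944 = 3.4509904 × 10^6.
SE(Ŷ) = √(3.4509904 × 10^6) = 1857.7.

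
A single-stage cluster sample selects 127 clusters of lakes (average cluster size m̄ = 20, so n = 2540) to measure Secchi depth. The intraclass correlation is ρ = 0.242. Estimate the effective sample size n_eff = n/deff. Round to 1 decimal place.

deff = 1 + (20 − 1)·0.242 = 1 + 4.598 = 5.598.
n_eff = 2540 / 5.598 = 453.7.

453.7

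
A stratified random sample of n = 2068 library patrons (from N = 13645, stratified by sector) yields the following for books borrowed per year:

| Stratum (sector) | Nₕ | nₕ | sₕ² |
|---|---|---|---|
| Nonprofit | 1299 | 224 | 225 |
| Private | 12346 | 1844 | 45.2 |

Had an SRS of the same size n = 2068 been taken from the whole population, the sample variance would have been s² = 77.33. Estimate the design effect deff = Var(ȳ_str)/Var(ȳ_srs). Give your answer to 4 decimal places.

Var(ȳ_str) = Σ Wₕ²(1−fₕ)sₕ²/nₕ with Wₕ = Nₕ/13645:
  Nonprofit: (1299/13645)²·(1−224/1299)·225/224 = 0.007533643
  Private: (12346/13645)²·(1−1844/12346)·45.2/1844 = 0.017069811
  → Var(ȳ_str) = 0.024603454.
Var(ȳ_srs) = (1 − 2068/13645)·77.33/2068 = 0.03172634.
deff = 0.024603454 / 0.03172634 = 0.7755.

0.7755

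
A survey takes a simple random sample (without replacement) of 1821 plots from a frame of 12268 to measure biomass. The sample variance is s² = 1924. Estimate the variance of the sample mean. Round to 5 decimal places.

Under SRS without replacement, Var(ȳ) = (1 − f)·s²/n with f = n/N = 1821/12268 = 0.14843495.
Var(ȳ) = (1 − 0.14843495)·1924/1821 = 0.85156505·1.0565623 = 0.89973155.

0.89973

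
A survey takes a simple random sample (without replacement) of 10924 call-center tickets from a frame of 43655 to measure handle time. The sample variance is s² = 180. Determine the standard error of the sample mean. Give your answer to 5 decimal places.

0.11115

Under SRS without replacement, Var(ȳ) = (1 − f)·s²/n with f = n/N = 10924/43655 = 0.25023480.
Var(ȳ) = (1 − 0.25023480)·180/10924 = 0.74976520·0.016477481 = 0.012354242.
SE(ȳ) = √(0.012354242) = 0.11115.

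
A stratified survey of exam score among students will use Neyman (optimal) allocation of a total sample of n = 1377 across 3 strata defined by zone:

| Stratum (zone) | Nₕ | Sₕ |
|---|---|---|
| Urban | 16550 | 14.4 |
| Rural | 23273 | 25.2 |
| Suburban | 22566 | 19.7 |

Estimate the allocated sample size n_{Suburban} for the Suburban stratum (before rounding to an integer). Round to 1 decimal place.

482.3

Neyman allocation: nₕ = n·NₕSₕ / Σⱼ NⱼSⱼ.
Σ NⱼSⱼ = 16550·14.4 + 23273·25.2 + 22566·19.7 = 1.2693498 × 10^6.
n_{Suburban} = 1377·22566·19.7 / (1.2693498 × 10^6) = 482.3.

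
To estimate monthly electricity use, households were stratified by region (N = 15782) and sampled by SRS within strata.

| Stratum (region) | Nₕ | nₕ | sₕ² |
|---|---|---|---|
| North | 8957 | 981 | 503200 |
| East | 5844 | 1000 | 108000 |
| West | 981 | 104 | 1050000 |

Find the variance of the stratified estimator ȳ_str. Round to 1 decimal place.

194.3

Var(ȳ_str) = Σₕ Wₕ²(1 − fₕ)sₕ²/nₕ with Wₕ = Nₕ/N, N = 15782.
North: Wₕ = 0.56754530; term = 0.56754530²·(1 − 0.10952328)·503200/981 = 147.12798.
East: Wₕ = 0.37029527; term = 0.37029527²·(1 − 0.17111567)·108000/1000 = 12.274789.
West: Wₕ = 0.06215942; term = 0.06215942²·(1 − 0.10601427)·1050000/104 = 34.873897.
Sum = 194.27667.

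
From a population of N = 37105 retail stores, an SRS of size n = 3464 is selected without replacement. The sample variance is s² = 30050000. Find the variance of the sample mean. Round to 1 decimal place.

7865.1

Under SRS without replacement, Var(ȳ) = (1 − f)·s²/n with f = n/N = 3464/37105 = 0.09335669.
Var(ȳ) = (1 − 0.09335669)·30050000/3464 = 0.90664331·8674.9423 = 7865.0784.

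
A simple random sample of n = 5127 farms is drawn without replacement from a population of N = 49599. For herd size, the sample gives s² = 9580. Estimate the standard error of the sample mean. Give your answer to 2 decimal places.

1.29

Under SRS without replacement, Var(ȳ) = (1 − f)·s²/n with f = n/N = 5127/49599 = 0.10336902.
Var(ȳ) = (1 − 0.10336902)·9580/5127 = 0.89663098·1.8685391 = 1.6753901.
SE(ȳ) = √(1.6753901) = 1.29.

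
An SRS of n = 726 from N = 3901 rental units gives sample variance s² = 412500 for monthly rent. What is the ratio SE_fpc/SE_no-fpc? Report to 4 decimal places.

0.9022

f = n/N = 726/3901 = 0.18610613.
SE_no-fpc = √(s²/n) = 23.836565; SE_fpc = √((1−f)s²/n) = 21.504411.
Ratio = √(1−f) = 0.90216067.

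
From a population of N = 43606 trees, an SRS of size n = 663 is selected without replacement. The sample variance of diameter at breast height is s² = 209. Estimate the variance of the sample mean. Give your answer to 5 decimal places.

0.31044

Under SRS without replacement, Var(ȳ) = (1 − f)·s²/n with f = n/N = 663/43606 = 0.01520433.
Var(ȳ) = (1 − 0.01520433)·209/663 = 0.98479567·0.31523379 = 0.31044087.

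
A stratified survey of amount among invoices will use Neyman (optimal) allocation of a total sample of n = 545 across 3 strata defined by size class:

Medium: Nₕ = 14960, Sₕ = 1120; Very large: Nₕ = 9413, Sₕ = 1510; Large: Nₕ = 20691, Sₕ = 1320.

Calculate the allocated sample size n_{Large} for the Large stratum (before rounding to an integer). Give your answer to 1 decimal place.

Neyman allocation: nₕ = n·NₕSₕ / Σⱼ NⱼSⱼ.
Σ NⱼSⱼ = 14960·1120 + 9413·1510 + 20691·1320 = 5.828095 × 10^7.
n_{Large} = 545·20691·1320 / (5.828095 × 10^7) = 255.4.

255.4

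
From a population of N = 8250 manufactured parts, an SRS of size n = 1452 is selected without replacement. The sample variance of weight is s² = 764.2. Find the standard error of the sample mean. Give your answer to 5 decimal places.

0.65854

Under SRS without replacement, Var(ȳ) = (1 − f)·s²/n with f = n/N = 1452/8250 = 0.17600000.
Var(ȳ) = (1 − 0.17600000)·764.2/1452 = 0.82400000·0.52630854 = 0.43367824.
SE(ȳ) = √(0.43367824) = 0.65854.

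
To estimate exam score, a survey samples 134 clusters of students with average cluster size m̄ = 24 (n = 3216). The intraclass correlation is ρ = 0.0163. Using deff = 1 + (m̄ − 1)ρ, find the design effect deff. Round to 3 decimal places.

deff = 1 + (24 − 1)·0.0163 = 1 + 0.3749 = 1.3749.

1.375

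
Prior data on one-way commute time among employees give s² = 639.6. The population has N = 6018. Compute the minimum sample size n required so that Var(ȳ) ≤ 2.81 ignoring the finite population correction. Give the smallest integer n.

228

Without fpc, n₀ = s²/D = 639.6/2.81 = 227.6157.
Rounding up, n = 228.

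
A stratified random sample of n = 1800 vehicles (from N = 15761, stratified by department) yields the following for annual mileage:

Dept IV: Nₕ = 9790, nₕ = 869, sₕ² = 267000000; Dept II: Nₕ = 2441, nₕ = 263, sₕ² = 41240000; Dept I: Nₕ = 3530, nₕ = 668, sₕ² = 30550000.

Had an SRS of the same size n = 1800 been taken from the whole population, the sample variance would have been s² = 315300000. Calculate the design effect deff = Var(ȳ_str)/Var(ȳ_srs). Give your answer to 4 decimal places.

0.7298

Var(ȳ_str) = Σ Wₕ²(1−fₕ)sₕ²/nₕ with Wₕ = Nₕ/15761:
  Dept IV: (9790/15761)²·(1−869/9790)·267000000/869 = 108023.98
  Dept II: (2441/15761)²·(1−263/2441)·41240000/263 = 3355.9928
  Dept I: (3530/15761)²·(1−668/3530)·30550000/668 = 1859.994
  → Var(ȳ_str) = 113239.97.
Var(ȳ_srs) = (1 − 1800/15761)·315300000/1800 = 155161.59.
deff = 113239.97 / 155161.59 = 0.7298.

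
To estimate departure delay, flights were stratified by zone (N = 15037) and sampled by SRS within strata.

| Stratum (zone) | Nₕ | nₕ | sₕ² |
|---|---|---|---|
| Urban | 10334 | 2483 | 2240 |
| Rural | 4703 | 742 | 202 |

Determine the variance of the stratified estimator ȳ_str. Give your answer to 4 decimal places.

Var(ȳ_str) = Σₕ Wₕ²(1 − fₕ)sₕ²/nₕ with Wₕ = Nₕ/N, N = 15037.
Urban: Wₕ = 0.68723815; term = 0.68723815²·(1 − 0.24027482)·2240/2483 = 0.32369973.
Rural: Wₕ = 0.31276185; term = 0.31276185²·(1 − 0.15777164)·202/742 = 0.02242874.
Sum = 0.34612847.

0.3461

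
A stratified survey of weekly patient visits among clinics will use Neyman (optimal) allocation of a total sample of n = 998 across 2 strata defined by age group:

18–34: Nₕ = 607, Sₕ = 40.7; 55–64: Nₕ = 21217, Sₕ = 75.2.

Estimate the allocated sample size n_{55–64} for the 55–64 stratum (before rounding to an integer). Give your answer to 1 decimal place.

982.8

Neyman allocation: nₕ = n·NₕSₕ / Σⱼ NⱼSⱼ.
Σ NⱼSⱼ = 607·40.7 + 21217·75.2 = 1.6202233 × 10^6.
n_{55–64} = 998·21217·75.2 / (1.6202233 × 10^6) = 982.8.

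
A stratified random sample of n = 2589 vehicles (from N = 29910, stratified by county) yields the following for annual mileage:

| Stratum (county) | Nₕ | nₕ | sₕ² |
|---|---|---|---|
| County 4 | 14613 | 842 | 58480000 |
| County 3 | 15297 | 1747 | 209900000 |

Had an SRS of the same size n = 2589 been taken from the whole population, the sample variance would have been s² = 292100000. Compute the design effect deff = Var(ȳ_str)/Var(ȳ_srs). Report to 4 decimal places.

Var(ȳ_str) = Σ Wₕ²(1−fₕ)sₕ²/nₕ with Wₕ = Nₕ/29910:
  County 4: (14613/29910)²·(1−842/14613)·58480000/842 = 15623.103
  County 3: (15297/29910)²·(1−1747/15297)·209900000/1747 = 27837.631
  → Var(ȳ_str) = 43460.734.
Var(ȳ_srs) = (1 − 2589/29910)·292100000/2589 = 103057.52.
deff = 43460.734 / 103057.52 = 0.4217.

0.4217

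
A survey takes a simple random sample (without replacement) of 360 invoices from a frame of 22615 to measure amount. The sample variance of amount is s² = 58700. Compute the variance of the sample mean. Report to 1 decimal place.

160.5

Under SRS without replacement, Var(ȳ) = (1 − f)·s²/n with f = n/N = 360/22615 = 0.01591864.
Var(ȳ) = (1 − 0.01591864)·58700/360 = 0.98408136·163.05556 = 160.45993.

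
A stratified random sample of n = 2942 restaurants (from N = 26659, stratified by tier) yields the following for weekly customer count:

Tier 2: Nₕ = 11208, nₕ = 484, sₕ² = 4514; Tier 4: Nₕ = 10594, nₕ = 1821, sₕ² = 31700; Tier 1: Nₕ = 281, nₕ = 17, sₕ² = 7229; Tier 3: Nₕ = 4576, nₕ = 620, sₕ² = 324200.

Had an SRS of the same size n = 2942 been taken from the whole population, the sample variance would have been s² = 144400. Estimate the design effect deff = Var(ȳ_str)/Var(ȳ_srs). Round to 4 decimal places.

0.3943

Var(ȳ_str) = Σ Wₕ²(1−fₕ)sₕ²/nₕ with Wₕ = Nₕ/26659:
  Tier 2: (11208/26659)²·(1−484/11208)·4514/484 = 1.5772968
  Tier 4: (10594/26659)²·(1−1821/10594)·31700/1821 = 2.2765107
  Tier 1: (281/26659)²·(1−17/281)·7229/17 = 0.044386596
  Tier 3: (4576/26659)²·(1−620/4576)·324200/620 = 13.319132
  → Var(ȳ_str) = 17.217326.
Var(ȳ_srs) = (1 − 2942/26659)·144400/2942 = 43.6657.
deff = 17.217326 / 43.6657 = 0.3943.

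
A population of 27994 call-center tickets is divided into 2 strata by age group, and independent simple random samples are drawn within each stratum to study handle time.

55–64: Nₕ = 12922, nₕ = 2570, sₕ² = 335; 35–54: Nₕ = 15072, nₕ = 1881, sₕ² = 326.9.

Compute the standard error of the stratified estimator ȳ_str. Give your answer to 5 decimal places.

0.25757

Var(ȳ_str) = Σₕ Wₕ²(1 − fₕ)sₕ²/nₕ with Wₕ = Nₕ/N, N = 27994.
55–64: Wₕ = 0.46159891; term = 0.46159891²·(1 − 0.19888562)·335/2570 = 0.022250295.
35–54: Wₕ = 0.53840109; term = 0.53840109²·(1 − 0.12480096)·326.9/1881 = 0.044090479.
Sum = 0.066340774.
SE = √(0.066340774) = 0.25757.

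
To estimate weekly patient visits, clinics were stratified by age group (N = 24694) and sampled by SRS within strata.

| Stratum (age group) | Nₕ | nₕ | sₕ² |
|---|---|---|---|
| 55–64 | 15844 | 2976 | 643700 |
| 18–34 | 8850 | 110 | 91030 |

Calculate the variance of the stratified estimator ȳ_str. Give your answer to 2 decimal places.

177.29

Var(ȳ_str) = Σₕ Wₕ²(1 − fₕ)sₕ²/nₕ with Wₕ = Nₕ/N, N = 24694.
55–64: Wₕ = 0.64161335; term = 0.64161335²·(1 − 0.18783136)·643700/2976 = 72.317529.
18–34: Wₕ = 0.35838665; term = 0.35838665²·(1 − 0.01242938)·91030/110 = 104.96963.
Sum = 177.28716.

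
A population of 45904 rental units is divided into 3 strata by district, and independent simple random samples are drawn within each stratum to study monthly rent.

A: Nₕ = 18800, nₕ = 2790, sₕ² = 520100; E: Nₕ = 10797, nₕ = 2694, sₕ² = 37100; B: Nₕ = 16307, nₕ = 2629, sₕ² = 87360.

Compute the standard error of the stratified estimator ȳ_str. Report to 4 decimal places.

5.5423

Var(ȳ_str) = Σₕ Wₕ²(1 − fₕ)sₕ²/nₕ with Wₕ = Nₕ/N, N = 45904.
A: Wₕ = 0.40955037; term = 0.40955037²·(1 − 0.14840426)·520100/2790 = 26.627523.
E: Wₕ = 0.23520826; term = 0.23520826²·(1 − 0.24951375)·37100/2694 = 0.57177373.
B: Wₕ = 0.35524137; term = 0.35524137²·(1 − 0.16121911)·87360/2629 = 3.5173667.
Sum = 30.716663.
SE = √(30.716663) = 5.5423.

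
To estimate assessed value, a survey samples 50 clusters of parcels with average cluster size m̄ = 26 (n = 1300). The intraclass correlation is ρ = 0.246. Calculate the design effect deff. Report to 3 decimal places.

deff = 1 + (26 − 1)·0.246 = 1 + 6.15 = 7.15.

7.150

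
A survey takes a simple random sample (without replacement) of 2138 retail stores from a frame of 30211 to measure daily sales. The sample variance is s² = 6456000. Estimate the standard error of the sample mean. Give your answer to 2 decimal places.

52.97

Under SRS without replacement, Var(ȳ) = (1 − f)·s²/n with f = n/N = 2138/30211 = 0.07076893.
Var(ȳ) = (1 − 0.07076893)·6456000/2138 = 0.92923107·3019.6445 = 2805.9475.
SE(ȳ) = √(2805.9475) = 52.97.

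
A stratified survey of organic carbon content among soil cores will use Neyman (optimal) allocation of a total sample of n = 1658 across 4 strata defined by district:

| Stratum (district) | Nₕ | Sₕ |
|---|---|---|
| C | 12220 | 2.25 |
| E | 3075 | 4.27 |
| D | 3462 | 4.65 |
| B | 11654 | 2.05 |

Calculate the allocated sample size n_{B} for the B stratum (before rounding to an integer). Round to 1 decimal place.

491.4

Neyman allocation: nₕ = n·NₕSₕ / Σⱼ NⱼSⱼ.
Σ NⱼSⱼ = 12220·2.25 + 3075·4.27 + 3462·4.65 + 11654·2.05 = 80614.25.
n_{B} = 1658·11654·2.05 / 80614.25 = 491.4.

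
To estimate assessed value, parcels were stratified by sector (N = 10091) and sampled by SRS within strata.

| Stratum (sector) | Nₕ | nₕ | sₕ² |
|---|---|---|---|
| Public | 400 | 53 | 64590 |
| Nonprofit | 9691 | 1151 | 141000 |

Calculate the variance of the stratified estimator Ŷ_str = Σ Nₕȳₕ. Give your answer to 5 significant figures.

1.0308 × 10^10

Var(Ŷ_str) = Σₕ Nₕ²(1 − fₕ)sₕ²/nₕ.
Public: 400²·(1 − 53/400)·64590/53 = 1.6915268 × 10^8.
Nonprofit: 9691²·(1 − 1151/9691)·141000/1151 = 1.0138419 × 10^10.
Sum = 1.0307572 × 10^10.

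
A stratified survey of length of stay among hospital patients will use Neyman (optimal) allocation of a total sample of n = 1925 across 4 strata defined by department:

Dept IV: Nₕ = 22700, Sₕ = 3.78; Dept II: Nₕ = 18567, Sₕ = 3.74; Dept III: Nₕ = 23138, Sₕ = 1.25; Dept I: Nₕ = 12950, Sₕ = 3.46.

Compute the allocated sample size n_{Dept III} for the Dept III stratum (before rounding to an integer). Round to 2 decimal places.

243.15

Neyman allocation: nₕ = n·NₕSₕ / Σⱼ NⱼSⱼ.
Σ NⱼSⱼ = 22700·3.78 + 18567·3.74 + 23138·1.25 + 12950·3.46 = 228976.08.
n_{Dept III} = 1925·23138·1.25 / 228976.08 = 243.15.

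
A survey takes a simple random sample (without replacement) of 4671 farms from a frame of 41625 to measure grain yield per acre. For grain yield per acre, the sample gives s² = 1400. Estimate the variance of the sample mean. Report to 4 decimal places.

0.2661

Under SRS without replacement, Var(ȳ) = (1 − f)·s²/n with f = n/N = 4671/41625 = 0.11221622.
Var(ȳ) = (1 − 0.11221622)·1400/4671 = 0.88778378·0.29972169 = 0.26608805.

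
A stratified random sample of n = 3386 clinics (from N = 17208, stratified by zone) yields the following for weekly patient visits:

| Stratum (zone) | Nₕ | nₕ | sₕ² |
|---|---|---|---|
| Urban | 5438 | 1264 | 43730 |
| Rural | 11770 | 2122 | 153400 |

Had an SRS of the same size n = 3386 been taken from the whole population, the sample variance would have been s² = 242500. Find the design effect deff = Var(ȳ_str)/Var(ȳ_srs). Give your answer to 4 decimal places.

Var(ȳ_str) = Σ Wₕ²(1−fₕ)sₕ²/nₕ with Wₕ = Nₕ/17208:
  Urban: (5438/17208)²·(1−1264/5438)·43730/1264 = 2.6519373
  Rural: (11770/17208)²·(1−2122/11770)·153400/2122 = 27.722535
  → Var(ȳ_str) = 30.374472.
Var(ȳ_srs) = (1 − 3386/17208)·242500/3386 = 57.526146.
deff = 30.374472 / 57.526146 = 0.5280.

0.5280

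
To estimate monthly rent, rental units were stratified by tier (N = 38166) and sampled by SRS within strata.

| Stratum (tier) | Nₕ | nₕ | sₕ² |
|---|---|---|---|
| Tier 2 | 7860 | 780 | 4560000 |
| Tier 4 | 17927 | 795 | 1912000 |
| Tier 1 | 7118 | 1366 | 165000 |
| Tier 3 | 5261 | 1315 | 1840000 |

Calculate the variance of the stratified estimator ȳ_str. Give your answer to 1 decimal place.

753.8

Var(ȳ_str) = Σₕ Wₕ²(1 − fₕ)sₕ²/nₕ with Wₕ = Nₕ/N, N = 38166.
Tier 2: Wₕ = 0.20594246; term = 0.20594246²·(1 − 0.09923664)·4560000/780 = 223.34321.
Tier 4: Wₕ = 0.46971126; term = 0.46971126²·(1 − 0.04434652)·1912000/795 = 507.08779.
Tier 1: Wₕ = 0.18650107; term = 0.18650107²·(1 − 0.19190784)·165000/1366 = 3.3951332.
Tier 3: Wₕ = 0.13784520; term = 0.13784520²·(1 − 0.24995248)·1840000/1315 = 19.941791.
Sum = 753.76792.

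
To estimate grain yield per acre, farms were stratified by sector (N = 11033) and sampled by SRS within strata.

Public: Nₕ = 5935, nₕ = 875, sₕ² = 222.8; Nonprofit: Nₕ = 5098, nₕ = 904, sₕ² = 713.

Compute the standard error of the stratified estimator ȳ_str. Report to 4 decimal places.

Var(ȳ_str) = Σₕ Wₕ²(1 − fₕ)sₕ²/nₕ with Wₕ = Nₕ/N, N = 11033.
Public: Wₕ = 0.53793166; term = 0.53793166²·(1 − 0.14743050)·222.8/875 = 0.062819017.
Nonprofit: Wₕ = 0.46206834; term = 0.46206834²·(1 − 0.17732444)·713/904 = 0.13853583.
Sum = 0.20135485.
SE = √(0.20135485) = 0.4487.

0.4487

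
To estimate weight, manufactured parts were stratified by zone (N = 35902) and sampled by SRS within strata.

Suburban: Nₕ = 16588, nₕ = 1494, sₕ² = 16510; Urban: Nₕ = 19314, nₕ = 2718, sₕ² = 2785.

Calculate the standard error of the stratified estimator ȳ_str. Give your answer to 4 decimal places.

Var(ȳ_str) = Σₕ Wₕ²(1 − fₕ)sₕ²/nₕ with Wₕ = Nₕ/N, N = 35902.
Suburban: Wₕ = 0.46203554; term = 0.46203554²·(1 − 0.09006511)·16510/1494 = 2.1466318.
Urban: Wₕ = 0.53796446; term = 0.53796446²·(1 − 0.14072693)·2785/2718 = 0.25480862.
Sum = 2.4014404.
SE = √(2.4014404) = 1.5497.

1.5497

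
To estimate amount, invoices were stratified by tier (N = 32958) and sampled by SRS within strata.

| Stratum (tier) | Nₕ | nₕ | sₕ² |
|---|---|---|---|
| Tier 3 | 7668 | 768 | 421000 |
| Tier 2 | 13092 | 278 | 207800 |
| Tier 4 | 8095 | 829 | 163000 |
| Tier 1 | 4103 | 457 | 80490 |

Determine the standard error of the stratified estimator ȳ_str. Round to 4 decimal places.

Var(ȳ_str) = Σₕ Wₕ²(1 − fₕ)sₕ²/nₕ with Wₕ = Nₕ/N, N = 32958.
Tier 3: Wₕ = 0.23265975; term = 0.23265975²·(1 − 0.10015649)·421000/768 = 26.701175.
Tier 2: Wₕ = 0.39723284; term = 0.39723284²·(1 − 0.02123434)·207800/278 = 115.44357.
Tier 4: Wₕ = 0.24561563; term = 0.24561563²·(1 − 0.10240889)·163000/829 = 10.646911.
Tier 1: Wₕ = 0.12449178; term = 0.12449178²·(1 − 0.11138192)·80490/457 = 2.4256169.
Sum = 155.21727.
SE = √(155.21727) = 12.4586.

12.4586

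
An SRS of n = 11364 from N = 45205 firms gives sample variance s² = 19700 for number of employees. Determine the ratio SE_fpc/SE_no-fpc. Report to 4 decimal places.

0.8652

f = n/N = 11364/45205 = 0.25138812.
SE_no-fpc = √(s²/n) = 1.3166414; SE_fpc = √((1−f)s²/n) = 1.1391892.
Ratio = √(1−f) = 0.86522360.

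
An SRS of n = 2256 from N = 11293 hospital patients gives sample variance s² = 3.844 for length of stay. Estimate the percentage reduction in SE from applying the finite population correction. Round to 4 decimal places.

10.5444

f = n/N = 2256/11293 = 0.19976977.
SE_no-fpc = √(s²/n) = 0.041278332; SE_fpc = √((1−f)s²/n) = 0.036925775.
Ratio = √(1−f) = 0.89455588. Reduction = 100·(1 − 0.89455588) = 10.5444%.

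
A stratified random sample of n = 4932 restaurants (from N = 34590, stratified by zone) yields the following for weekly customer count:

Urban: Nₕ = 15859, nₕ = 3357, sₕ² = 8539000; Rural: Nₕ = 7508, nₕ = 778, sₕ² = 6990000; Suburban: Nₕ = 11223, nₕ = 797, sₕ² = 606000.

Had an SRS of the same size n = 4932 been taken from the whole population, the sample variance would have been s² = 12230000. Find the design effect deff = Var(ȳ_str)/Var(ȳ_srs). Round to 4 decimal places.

Var(ȳ_str) = Σ Wₕ²(1−fₕ)sₕ²/nₕ with Wₕ = Nₕ/34590:
  Urban: (15859/34590)²·(1−3357/15859)·8539000/3357 = 421.5119
  Rural: (7508/34590)²·(1−778/7508)·6990000/778 = 379.4336
  Suburban: (11223/34590)²·(1−797/11223)·606000/797 = 74.360082
  → Var(ȳ_str) = 875.30558.
Var(ȳ_srs) = (1 − 4932/34590)·12230000/4932 = 2126.1539.
deff = 875.30558 / 2126.1539 = 0.4117.

0.4117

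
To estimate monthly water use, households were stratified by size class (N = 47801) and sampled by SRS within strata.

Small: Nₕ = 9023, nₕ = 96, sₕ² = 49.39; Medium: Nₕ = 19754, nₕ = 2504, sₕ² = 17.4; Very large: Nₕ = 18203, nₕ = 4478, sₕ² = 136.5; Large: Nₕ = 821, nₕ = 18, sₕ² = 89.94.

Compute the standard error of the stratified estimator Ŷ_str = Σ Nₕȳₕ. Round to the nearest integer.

Var(Ŷ_str) = Σₕ Nₕ²(1 − fₕ)sₕ²/nₕ.
Small: 9023²·(1 − 96/9023)·49.39/96 = 4.1440433 × 10^7.
Medium: 19754²·(1 − 2504/19754)·17.4/2504 = 2.3678766 × 10^6.
Very large: 18203²·(1 − 4478/18203)·136.5/4478 = 7.6155958 × 10^6.
Large: 821²·(1 − 18/821)·89.94/18 = 3.2941175 × 10^6.
Sum = 5.4718023 × 10^7.
SE = √(5.4718023 × 10^7) = 7397.

7397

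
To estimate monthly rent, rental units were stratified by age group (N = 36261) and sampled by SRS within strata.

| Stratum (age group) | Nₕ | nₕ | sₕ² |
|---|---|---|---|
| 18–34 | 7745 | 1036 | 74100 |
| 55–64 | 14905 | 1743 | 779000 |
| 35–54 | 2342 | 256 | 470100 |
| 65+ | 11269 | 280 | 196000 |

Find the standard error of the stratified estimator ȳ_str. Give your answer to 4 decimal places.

Var(ȳ_str) = Σₕ Wₕ²(1 − fₕ)sₕ²/nₕ with Wₕ = Nₕ/N, N = 36261.
18–34: Wₕ = 0.21359036; term = 0.21359036²·(1 − 0.13376372)·74100/1036 = 2.8265594.
55–64: Wₕ = 0.41104768; term = 0.41104768²·(1 − 0.11694062)·779000/1743 = 66.682885.
35–54: Wₕ = 0.06458730; term = 0.06458730²·(1 − 0.10930828)·470100/256 = 6.8229459.
65+: Wₕ = 0.31077466; term = 0.31077466²·(1 − 0.02484693)·196000/280 = 65.926806.
Sum = 142.2592.
SE = √(142.2592) = 11.9272.

11.9272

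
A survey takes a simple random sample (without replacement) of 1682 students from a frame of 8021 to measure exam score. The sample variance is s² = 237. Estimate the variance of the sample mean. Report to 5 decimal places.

Under SRS without replacement, Var(ȳ) = (1 − f)·s²/n with f = n/N = 1682/8021 = 0.20969954.
Var(ȳ) = (1 − 0.20969954)·237/1682 = 0.79030046·0.14090369 = 0.11135625.

0.11136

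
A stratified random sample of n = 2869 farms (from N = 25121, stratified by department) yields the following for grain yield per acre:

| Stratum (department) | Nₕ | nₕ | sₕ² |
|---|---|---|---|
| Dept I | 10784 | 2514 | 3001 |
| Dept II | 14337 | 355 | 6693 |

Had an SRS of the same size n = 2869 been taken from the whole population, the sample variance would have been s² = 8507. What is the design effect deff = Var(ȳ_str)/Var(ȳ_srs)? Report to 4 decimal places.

2.3444

Var(ȳ_str) = Σ Wₕ²(1−fₕ)sₕ²/nₕ with Wₕ = Nₕ/25121:
  Dept I: (10784/25121)²·(1−2514/10784)·3001/2514 = 0.16869891
  Dept II: (14337/25121)²·(1−355/14337)·6693/355 = 5.9888882
  → Var(ȳ_str) = 6.1575871.
Var(ȳ_srs) = (1 − 2869/25121)·8507/2869 = 2.6265037.
deff = 6.1575871 / 2.6265037 = 2.3444.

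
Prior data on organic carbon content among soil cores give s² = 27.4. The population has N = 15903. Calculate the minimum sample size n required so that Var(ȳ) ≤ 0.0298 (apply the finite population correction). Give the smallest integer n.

Without fpc, n₀ = s²/D = 27.4/0.0298 = 919.4631.
With fpc, (1 − n/N)·s²/n ≤ D requires n ≥ n₀/(1 + n₀/N) = 919.4631/(1 + 919.4631/15903) = 869.2081.
Rounding up, n = 870.

870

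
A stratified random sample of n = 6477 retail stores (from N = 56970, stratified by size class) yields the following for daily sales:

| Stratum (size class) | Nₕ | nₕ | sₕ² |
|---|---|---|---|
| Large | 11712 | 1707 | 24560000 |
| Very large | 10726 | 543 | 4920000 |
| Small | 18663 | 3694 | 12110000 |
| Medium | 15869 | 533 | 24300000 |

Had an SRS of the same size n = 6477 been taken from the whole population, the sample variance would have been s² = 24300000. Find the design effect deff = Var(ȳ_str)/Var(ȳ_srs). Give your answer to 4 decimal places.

Var(ȳ_str) = Σ Wₕ²(1−fₕ)sₕ²/nₕ with Wₕ = Nₕ/56970:
  Large: (11712/56970)²·(1−1707/11712)·24560000/1707 = 519.45814
  Very large: (10726/56970)²·(1−543/10726)·4920000/543 = 304.92032
  Small: (18663/56970)²·(1−3694/18663)·12110000/3694 = 282.18184
  Medium: (15869/56970)²·(1−533/15869)·24300000/533 = 3418.6
  → Var(ȳ_str) = 4525.1603.
Var(ȳ_srs) = (1 − 6477/56970)·24300000/6477 = 3325.1966.
deff = 4525.1603 / 3325.1966 = 1.3609.

1.3609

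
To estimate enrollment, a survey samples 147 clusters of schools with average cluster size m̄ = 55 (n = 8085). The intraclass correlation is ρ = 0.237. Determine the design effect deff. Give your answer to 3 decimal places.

13.798

deff = 1 + (55 − 1)·0.237 = 1 + 12.798 = 13.798.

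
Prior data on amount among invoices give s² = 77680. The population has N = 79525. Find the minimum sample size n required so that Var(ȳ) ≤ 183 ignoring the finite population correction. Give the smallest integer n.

Without fpc, n₀ = s²/D = 77680/183 = 424.4809.
Rounding up, n = 425.

425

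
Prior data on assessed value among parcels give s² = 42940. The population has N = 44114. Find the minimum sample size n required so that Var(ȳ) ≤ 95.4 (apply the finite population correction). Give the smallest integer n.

446

Without fpc, n₀ = s²/D = 42940/95.4 = 450.1048.
With fpc, (1 − n/N)·s²/n ≤ D requires n ≥ n₀/(1 + n₀/N) = 450.1048/(1 + 450.1048/44114) = 445.5587.
Rounding up, n = 446.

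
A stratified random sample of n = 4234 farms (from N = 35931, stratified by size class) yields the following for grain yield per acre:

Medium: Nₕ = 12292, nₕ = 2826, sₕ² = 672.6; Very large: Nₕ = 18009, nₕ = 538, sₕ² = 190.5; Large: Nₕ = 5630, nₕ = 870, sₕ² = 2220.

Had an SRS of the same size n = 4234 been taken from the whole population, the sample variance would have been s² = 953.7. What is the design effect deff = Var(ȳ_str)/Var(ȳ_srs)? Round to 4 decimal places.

Var(ȳ_str) = Σ Wₕ²(1−fₕ)sₕ²/nₕ with Wₕ = Nₕ/35931:
  Medium: (12292/35931)²·(1−2826/12292)·672.6/2826 = 0.021450388
  Very large: (18009/35931)²·(1−538/18009)·190.5/538 = 0.08629417
  Large: (5630/35931)²·(1−870/5630)·2220/870 = 0.05296762
  → Var(ȳ_str) = 0.16071218.
Var(ȳ_srs) = (1 − 4234/35931)·953.7/4234 = 0.19870545.
deff = 0.16071218 / 0.19870545 = 0.8088.

0.8088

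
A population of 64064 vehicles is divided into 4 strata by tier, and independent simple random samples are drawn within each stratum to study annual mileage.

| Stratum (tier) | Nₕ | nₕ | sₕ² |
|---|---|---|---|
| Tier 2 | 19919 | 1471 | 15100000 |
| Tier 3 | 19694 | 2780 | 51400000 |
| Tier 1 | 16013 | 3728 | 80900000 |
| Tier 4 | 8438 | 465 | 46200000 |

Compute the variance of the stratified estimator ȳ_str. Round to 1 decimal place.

5088.5

Var(ȳ_str) = Σₕ Wₕ²(1 − fₕ)sₕ²/nₕ with Wₕ = Nₕ/N, N = 64064.
Tier 2: Wₕ = 0.31092345; term = 0.31092345²·(1 − 0.07384909)·15100000/1471 = 919.07932.
Tier 3: Wₕ = 0.30741134; term = 0.30741134²·(1 − 0.14115974)·51400000/2780 = 1500.6191.
Tier 1: Wₕ = 0.24995317; term = 0.24995317²·(1 − 0.23281084)·80900000/3728 = 1040.1414.
Tier 4: Wₕ = 0.13171204; term = 0.13171204²·(1 − 0.05510785)·46200000/465 = 1628.6292.
Sum = 5088.469.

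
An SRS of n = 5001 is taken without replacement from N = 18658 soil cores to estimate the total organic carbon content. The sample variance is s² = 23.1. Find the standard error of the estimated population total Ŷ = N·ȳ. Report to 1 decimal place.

1084.9

Var(Ŷ) = N²·Var(ȳ) = N²·(1 − n/N)·s²/n.
f = 5001/18658 = 0.26803516; Var(ȳ) = 0.73196484·23.1/5001 = 0.0033810014.
Var(Ŷ) = 18658² · 0.0033810014 = 1.1769975 × 10^6.
SE(Ŷ) = √(1.1769975 × 10^6) = 1084.9.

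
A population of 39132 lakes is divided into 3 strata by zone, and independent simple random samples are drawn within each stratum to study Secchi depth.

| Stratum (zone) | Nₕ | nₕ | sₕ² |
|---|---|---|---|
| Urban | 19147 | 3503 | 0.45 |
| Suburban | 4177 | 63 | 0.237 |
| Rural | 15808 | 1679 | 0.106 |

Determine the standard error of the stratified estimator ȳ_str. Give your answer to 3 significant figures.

Var(ȳ_str) = Σₕ Wₕ²(1 − fₕ)sₕ²/nₕ with Wₕ = Nₕ/N, N = 39132.
Urban: Wₕ = 0.48929265; term = 0.48929265²·(1 − 0.18295294)·0.45/3503 = 2.5127937 × 10^-5.
Suburban: Wₕ = 0.10674129; term = 0.10674129²·(1 − 0.01508260)·0.237/63 = 4.2215552 × 10^-5.
Rural: Wₕ = 0.40396606; term = 0.40396606²·(1 − 0.10621204)·0.106/1679 = 9.2082994 × 10^-6.
Sum = 7.6551788 × 10^-5.
SE = √(7.6551788 × 10^-5) = 0.00875.

0.00875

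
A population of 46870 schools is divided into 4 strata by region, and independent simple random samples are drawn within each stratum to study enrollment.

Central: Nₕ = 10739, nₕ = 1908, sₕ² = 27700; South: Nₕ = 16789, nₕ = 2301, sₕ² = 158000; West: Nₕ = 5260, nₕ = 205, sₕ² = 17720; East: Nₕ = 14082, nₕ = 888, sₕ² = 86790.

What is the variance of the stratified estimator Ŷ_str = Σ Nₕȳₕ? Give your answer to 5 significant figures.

3.8537 × 10^10

Var(Ŷ_str) = Σₕ Nₕ²(1 − fₕ)sₕ²/nₕ.
Central: 10739²·(1 − 1908/10739)·27700/1908 = 1.3768135 × 10^9.
South: 16789²·(1 − 2301/16789)·158000/2301 = 1.6702202 × 10^10.
West: 5260²·(1 − 205/5260)·17720/205 = 2.2983532 × 10^9.
East: 14082²·(1 − 888/14082)·86790/888 = 1.8159235 × 10^10.
Sum = 3.8536604 × 10^10.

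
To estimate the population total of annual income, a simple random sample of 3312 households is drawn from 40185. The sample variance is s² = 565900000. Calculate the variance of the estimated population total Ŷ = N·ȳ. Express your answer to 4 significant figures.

2.532 × 10^14

Var(Ŷ) = N²·Var(ȳ) = N²·(1 − n/N)·s²/n.
f = 3312/40185 = 0.08241881; Var(ȳ) = 0.91758119·565900000/3312 = 156781.16.
Var(Ŷ) = 40185² · 156781.16 = 2.5317558 × 10^14.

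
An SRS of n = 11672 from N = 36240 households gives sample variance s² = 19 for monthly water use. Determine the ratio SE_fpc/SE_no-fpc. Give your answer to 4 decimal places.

0.8234

f = n/N = 11672/36240 = 0.32207506.
SE_no-fpc = √(s²/n) = 0.040346342; SE_fpc = √((1−f)s²/n) = 0.033219644.
Ratio = √(1−f) = 0.82336198.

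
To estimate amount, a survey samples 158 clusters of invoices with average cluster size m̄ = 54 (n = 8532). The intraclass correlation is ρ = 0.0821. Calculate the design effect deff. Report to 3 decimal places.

deff = 1 + (54 − 1)·0.0821 = 1 + 4.3513 = 5.3513.

5.351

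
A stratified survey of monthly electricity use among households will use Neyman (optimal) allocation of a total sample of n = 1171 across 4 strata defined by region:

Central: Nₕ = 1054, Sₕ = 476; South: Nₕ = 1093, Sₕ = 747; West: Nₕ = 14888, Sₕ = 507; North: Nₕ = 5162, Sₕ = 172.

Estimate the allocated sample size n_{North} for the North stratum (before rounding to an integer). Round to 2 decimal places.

Neyman allocation: nₕ = n·NₕSₕ / Σⱼ NⱼSⱼ.
Σ NⱼSⱼ = 1054·476 + 1093·747 + 14888·507 + 5162·172 = 9.754255 × 10^6.
n_{North} = 1171·5162·172 / (9.754255 × 10^6) = 106.59.

106.59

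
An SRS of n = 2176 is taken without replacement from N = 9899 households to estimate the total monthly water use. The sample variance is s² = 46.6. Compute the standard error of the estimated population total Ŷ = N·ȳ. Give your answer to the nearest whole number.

Var(Ŷ) = N²·Var(ȳ) = N²·(1 − n/N)·s²/n.
f = 2176/9899 = 0.21982018; Var(ȳ) = 0.78017982·46.6/2176 = 0.016707895.
Var(Ŷ) = 9899² · 0.016707895 = 1.63721 × 10^6.
SE(Ŷ) = √(1.63721 × 10^6) = 1280.

1280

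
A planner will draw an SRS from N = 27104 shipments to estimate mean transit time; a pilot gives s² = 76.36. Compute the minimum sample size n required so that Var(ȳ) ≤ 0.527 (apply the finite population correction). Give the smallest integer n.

145

Without fpc, n₀ = s²/D = 76.36/0.527 = 144.8956.
With fpc, (1 − n/N)·s²/n ≤ D requires n ≥ n₀/(1 + n₀/N) = 144.8956/(1 + 144.8956/27104) = 144.1251.
Rounding up, n = 145.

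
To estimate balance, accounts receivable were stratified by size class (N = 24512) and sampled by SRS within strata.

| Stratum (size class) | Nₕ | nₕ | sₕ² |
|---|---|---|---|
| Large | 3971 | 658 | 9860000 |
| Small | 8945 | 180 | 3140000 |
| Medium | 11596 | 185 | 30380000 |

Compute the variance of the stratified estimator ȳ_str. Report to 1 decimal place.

38769.6

Var(ȳ_str) = Σₕ Wₕ²(1 − fₕ)sₕ²/nₕ with Wₕ = Nₕ/N, N = 24512.
Large: Wₕ = 0.16200228; term = 0.16200228²·(1 − 0.16570133)·9860000/658 = 328.10651.
Small: Wₕ = 0.36492330; term = 0.36492330²·(1 − 0.02012297)·3140000/180 = 2276.3127.
Medium: Wₕ = 0.47307441; term = 0.47307441²·(1 − 0.01595378)·30380000/185 = 36165.166.
Sum = 38769.585.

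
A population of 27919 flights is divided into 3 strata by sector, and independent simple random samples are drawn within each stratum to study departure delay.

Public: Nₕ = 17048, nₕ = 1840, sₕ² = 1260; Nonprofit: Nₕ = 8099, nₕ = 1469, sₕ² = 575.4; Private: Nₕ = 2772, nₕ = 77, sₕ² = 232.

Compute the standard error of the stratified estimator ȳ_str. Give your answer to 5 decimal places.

Var(ȳ_str) = Σₕ Wₕ²(1 − fₕ)sₕ²/nₕ with Wₕ = Nₕ/N, N = 27919.
Public: Wₕ = 0.61062359; term = 0.61062359²·(1 − 0.10793055)·1260/1840 = 0.22777106.
Nonprofit: Wₕ = 0.29008919; term = 0.29008919²·(1 − 0.18138042)·575.4/1469 = 0.026983189.
Private: Wₕ = 0.09928722; term = 0.09928722²·(1 − 0.02777778)·232/77 = 0.028876831.
Sum = 0.28363108.
SE = √(0.28363108) = 0.53257.

0.53257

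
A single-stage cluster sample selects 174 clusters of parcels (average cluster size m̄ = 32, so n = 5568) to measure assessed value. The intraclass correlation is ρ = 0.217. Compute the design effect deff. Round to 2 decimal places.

7.73

deff = 1 + (32 − 1)·0.217 = 1 + 6.727 = 7.727.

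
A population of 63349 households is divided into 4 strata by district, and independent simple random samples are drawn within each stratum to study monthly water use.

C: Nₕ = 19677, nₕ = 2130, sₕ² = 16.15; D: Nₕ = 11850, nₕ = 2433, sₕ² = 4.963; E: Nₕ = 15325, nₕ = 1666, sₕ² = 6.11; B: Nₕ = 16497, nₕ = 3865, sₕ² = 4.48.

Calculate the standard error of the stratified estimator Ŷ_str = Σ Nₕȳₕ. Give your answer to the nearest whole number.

Var(Ŷ_str) = Σₕ Nₕ²(1 − fₕ)sₕ²/nₕ.
C: 19677²·(1 − 2130/19677)·16.15/2130 = 2.6179098 × 10^6.
D: 11850²·(1 − 2433/11850)·4.963/2433 = 227631.88.
E: 15325²·(1 − 1666/15325)·6.11/1666 = 767689.5.
B: 16497²·(1 − 3865/16497)·4.48/3865 = 241549.2.
Sum = 3.8547804 × 10^6.
SE = √(3.8547804 × 10^6) = 1963.

1963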